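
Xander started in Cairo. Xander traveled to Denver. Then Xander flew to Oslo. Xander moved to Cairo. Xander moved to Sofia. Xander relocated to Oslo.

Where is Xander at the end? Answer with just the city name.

Tracking Xander's location:
Start: Xander is in Cairo.
After move 1: Cairo -> Denver. Xander is in Denver.
After move 2: Denver -> Oslo. Xander is in Oslo.
After move 3: Oslo -> Cairo. Xander is in Cairo.
After move 4: Cairo -> Sofia. Xander is in Sofia.
After move 5: Sofia -> Oslo. Xander is in Oslo.

Answer: Oslo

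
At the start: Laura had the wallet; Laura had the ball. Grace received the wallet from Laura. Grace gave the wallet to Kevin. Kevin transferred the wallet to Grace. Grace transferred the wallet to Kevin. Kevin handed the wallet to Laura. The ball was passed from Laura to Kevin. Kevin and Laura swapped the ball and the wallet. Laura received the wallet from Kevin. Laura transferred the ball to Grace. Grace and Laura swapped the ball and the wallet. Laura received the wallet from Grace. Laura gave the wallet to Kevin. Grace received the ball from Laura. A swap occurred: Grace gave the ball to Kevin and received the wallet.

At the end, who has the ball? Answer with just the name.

Answer: Kevin

Derivation:
Tracking all object holders:
Start: wallet:Laura, ball:Laura
Event 1 (give wallet: Laura -> Grace). State: wallet:Grace, ball:Laura
Event 2 (give wallet: Grace -> Kevin). State: wallet:Kevin, ball:Laura
Event 3 (give wallet: Kevin -> Grace). State: wallet:Grace, ball:Laura
Event 4 (give wallet: Grace -> Kevin). State: wallet:Kevin, ball:Laura
Event 5 (give wallet: Kevin -> Laura). State: wallet:Laura, ball:Laura
Event 6 (give ball: Laura -> Kevin). State: wallet:Laura, ball:Kevin
Event 7 (swap ball<->wallet: now ball:Laura, wallet:Kevin). State: wallet:Kevin, ball:Laura
Event 8 (give wallet: Kevin -> Laura). State: wallet:Laura, ball:Laura
Event 9 (give ball: Laura -> Grace). State: wallet:Laura, ball:Grace
Event 10 (swap ball<->wallet: now ball:Laura, wallet:Grace). State: wallet:Grace, ball:Laura
Event 11 (give wallet: Grace -> Laura). State: wallet:Laura, ball:Laura
Event 12 (give wallet: Laura -> Kevin). State: wallet:Kevin, ball:Laura
Event 13 (give ball: Laura -> Grace). State: wallet:Kevin, ball:Grace
Event 14 (swap ball<->wallet: now ball:Kevin, wallet:Grace). State: wallet:Grace, ball:Kevin

Final state: wallet:Grace, ball:Kevin
The ball is held by Kevin.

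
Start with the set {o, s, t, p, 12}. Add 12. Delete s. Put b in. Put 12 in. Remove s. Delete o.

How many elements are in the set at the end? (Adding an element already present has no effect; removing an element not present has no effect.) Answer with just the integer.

Tracking the set through each operation:
Start: {12, o, p, s, t}
Event 1 (add 12): already present, no change. Set: {12, o, p, s, t}
Event 2 (remove s): removed. Set: {12, o, p, t}
Event 3 (add b): added. Set: {12, b, o, p, t}
Event 4 (add 12): already present, no change. Set: {12, b, o, p, t}
Event 5 (remove s): not present, no change. Set: {12, b, o, p, t}
Event 6 (remove o): removed. Set: {12, b, p, t}

Final set: {12, b, p, t} (size 4)

Answer: 4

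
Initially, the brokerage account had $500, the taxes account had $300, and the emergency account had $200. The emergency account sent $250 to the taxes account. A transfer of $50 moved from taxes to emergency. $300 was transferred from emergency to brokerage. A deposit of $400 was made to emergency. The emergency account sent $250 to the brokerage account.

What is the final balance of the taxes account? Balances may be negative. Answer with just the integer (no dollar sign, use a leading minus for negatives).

Answer: 500

Derivation:
Tracking account balances step by step:
Start: brokerage=500, taxes=300, emergency=200
Event 1 (transfer 250 emergency -> taxes): emergency: 200 - 250 = -50, taxes: 300 + 250 = 550. Balances: brokerage=500, taxes=550, emergency=-50
Event 2 (transfer 50 taxes -> emergency): taxes: 550 - 50 = 500, emergency: -50 + 50 = 0. Balances: brokerage=500, taxes=500, emergency=0
Event 3 (transfer 300 emergency -> brokerage): emergency: 0 - 300 = -300, brokerage: 500 + 300 = 800. Balances: brokerage=800, taxes=500, emergency=-300
Event 4 (deposit 400 to emergency): emergency: -300 + 400 = 100. Balances: brokerage=800, taxes=500, emergency=100
Event 5 (transfer 250 emergency -> brokerage): emergency: 100 - 250 = -150, brokerage: 800 + 250 = 1050. Balances: brokerage=1050, taxes=500, emergency=-150

Final balance of taxes: 500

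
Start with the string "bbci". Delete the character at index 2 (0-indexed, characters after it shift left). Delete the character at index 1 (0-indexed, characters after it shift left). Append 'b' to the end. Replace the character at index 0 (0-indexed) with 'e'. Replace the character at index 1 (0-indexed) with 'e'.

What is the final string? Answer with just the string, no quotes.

Applying each edit step by step:
Start: "bbci"
Op 1 (delete idx 2 = 'c'): "bbci" -> "bbi"
Op 2 (delete idx 1 = 'b'): "bbi" -> "bi"
Op 3 (append 'b'): "bi" -> "bib"
Op 4 (replace idx 0: 'b' -> 'e'): "bib" -> "eib"
Op 5 (replace idx 1: 'i' -> 'e'): "eib" -> "eeb"

Answer: eeb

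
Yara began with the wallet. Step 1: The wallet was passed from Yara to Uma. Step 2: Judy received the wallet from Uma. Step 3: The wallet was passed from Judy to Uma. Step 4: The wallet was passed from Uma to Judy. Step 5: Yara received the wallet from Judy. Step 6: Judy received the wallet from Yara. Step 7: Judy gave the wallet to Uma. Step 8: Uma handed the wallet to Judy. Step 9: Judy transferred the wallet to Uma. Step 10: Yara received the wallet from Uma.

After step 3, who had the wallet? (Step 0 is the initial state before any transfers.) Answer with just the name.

Tracking the wallet holder through step 3:
After step 0 (start): Yara
After step 1: Uma
After step 2: Judy
After step 3: Uma

At step 3, the holder is Uma.

Answer: Uma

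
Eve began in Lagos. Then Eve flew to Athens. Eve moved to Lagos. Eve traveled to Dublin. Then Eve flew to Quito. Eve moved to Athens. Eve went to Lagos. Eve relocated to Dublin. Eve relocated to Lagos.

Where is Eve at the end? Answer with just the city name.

Answer: Lagos

Derivation:
Tracking Eve's location:
Start: Eve is in Lagos.
After move 1: Lagos -> Athens. Eve is in Athens.
After move 2: Athens -> Lagos. Eve is in Lagos.
After move 3: Lagos -> Dublin. Eve is in Dublin.
After move 4: Dublin -> Quito. Eve is in Quito.
After move 5: Quito -> Athens. Eve is in Athens.
After move 6: Athens -> Lagos. Eve is in Lagos.
After move 7: Lagos -> Dublin. Eve is in Dublin.
After move 8: Dublin -> Lagos. Eve is in Lagos.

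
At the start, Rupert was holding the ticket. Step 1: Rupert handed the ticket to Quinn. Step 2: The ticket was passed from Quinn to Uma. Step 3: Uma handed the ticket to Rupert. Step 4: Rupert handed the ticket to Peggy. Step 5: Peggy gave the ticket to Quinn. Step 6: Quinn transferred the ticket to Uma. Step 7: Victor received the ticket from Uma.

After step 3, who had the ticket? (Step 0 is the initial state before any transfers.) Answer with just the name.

Answer: Rupert

Derivation:
Tracking the ticket holder through step 3:
After step 0 (start): Rupert
After step 1: Quinn
After step 2: Uma
After step 3: Rupert

At step 3, the holder is Rupert.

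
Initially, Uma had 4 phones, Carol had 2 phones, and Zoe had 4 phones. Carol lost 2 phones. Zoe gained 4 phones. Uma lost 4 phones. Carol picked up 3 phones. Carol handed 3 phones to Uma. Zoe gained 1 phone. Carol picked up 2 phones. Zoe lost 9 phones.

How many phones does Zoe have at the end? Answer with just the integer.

Tracking counts step by step:
Start: Uma=4, Carol=2, Zoe=4
Event 1 (Carol -2): Carol: 2 -> 0. State: Uma=4, Carol=0, Zoe=4
Event 2 (Zoe +4): Zoe: 4 -> 8. State: Uma=4, Carol=0, Zoe=8
Event 3 (Uma -4): Uma: 4 -> 0. State: Uma=0, Carol=0, Zoe=8
Event 4 (Carol +3): Carol: 0 -> 3. State: Uma=0, Carol=3, Zoe=8
Event 5 (Carol -> Uma, 3): Carol: 3 -> 0, Uma: 0 -> 3. State: Uma=3, Carol=0, Zoe=8
Event 6 (Zoe +1): Zoe: 8 -> 9. State: Uma=3, Carol=0, Zoe=9
Event 7 (Carol +2): Carol: 0 -> 2. State: Uma=3, Carol=2, Zoe=9
Event 8 (Zoe -9): Zoe: 9 -> 0. State: Uma=3, Carol=2, Zoe=0

Zoe's final count: 0

Answer: 0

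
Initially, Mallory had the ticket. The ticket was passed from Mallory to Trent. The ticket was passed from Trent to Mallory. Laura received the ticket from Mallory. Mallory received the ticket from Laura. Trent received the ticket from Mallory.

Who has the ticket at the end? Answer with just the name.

Answer: Trent

Derivation:
Tracking the ticket through each event:
Start: Mallory has the ticket.
After event 1: Trent has the ticket.
After event 2: Mallory has the ticket.
After event 3: Laura has the ticket.
After event 4: Mallory has the ticket.
After event 5: Trent has the ticket.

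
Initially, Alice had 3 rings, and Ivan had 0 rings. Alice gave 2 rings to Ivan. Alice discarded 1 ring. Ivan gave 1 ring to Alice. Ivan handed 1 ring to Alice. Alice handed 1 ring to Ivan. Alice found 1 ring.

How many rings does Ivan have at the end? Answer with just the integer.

Tracking counts step by step:
Start: Alice=3, Ivan=0
Event 1 (Alice -> Ivan, 2): Alice: 3 -> 1, Ivan: 0 -> 2. State: Alice=1, Ivan=2
Event 2 (Alice -1): Alice: 1 -> 0. State: Alice=0, Ivan=2
Event 3 (Ivan -> Alice, 1): Ivan: 2 -> 1, Alice: 0 -> 1. State: Alice=1, Ivan=1
Event 4 (Ivan -> Alice, 1): Ivan: 1 -> 0, Alice: 1 -> 2. State: Alice=2, Ivan=0
Event 5 (Alice -> Ivan, 1): Alice: 2 -> 1, Ivan: 0 -> 1. State: Alice=1, Ivan=1
Event 6 (Alice +1): Alice: 1 -> 2. State: Alice=2, Ivan=1

Ivan's final count: 1

Answer: 1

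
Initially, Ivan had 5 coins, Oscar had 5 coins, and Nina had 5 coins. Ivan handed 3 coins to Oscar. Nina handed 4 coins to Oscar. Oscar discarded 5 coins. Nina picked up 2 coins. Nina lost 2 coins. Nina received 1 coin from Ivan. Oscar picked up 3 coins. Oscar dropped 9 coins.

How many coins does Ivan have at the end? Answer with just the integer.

Tracking counts step by step:
Start: Ivan=5, Oscar=5, Nina=5
Event 1 (Ivan -> Oscar, 3): Ivan: 5 -> 2, Oscar: 5 -> 8. State: Ivan=2, Oscar=8, Nina=5
Event 2 (Nina -> Oscar, 4): Nina: 5 -> 1, Oscar: 8 -> 12. State: Ivan=2, Oscar=12, Nina=1
Event 3 (Oscar -5): Oscar: 12 -> 7. State: Ivan=2, Oscar=7, Nina=1
Event 4 (Nina +2): Nina: 1 -> 3. State: Ivan=2, Oscar=7, Nina=3
Event 5 (Nina -2): Nina: 3 -> 1. State: Ivan=2, Oscar=7, Nina=1
Event 6 (Ivan -> Nina, 1): Ivan: 2 -> 1, Nina: 1 -> 2. State: Ivan=1, Oscar=7, Nina=2
Event 7 (Oscar +3): Oscar: 7 -> 10. State: Ivan=1, Oscar=10, Nina=2
Event 8 (Oscar -9): Oscar: 10 -> 1. State: Ivan=1, Oscar=1, Nina=2

Ivan's final count: 1

Answer: 1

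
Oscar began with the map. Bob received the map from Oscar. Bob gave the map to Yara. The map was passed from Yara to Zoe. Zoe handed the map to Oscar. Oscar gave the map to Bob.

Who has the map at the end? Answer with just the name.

Answer: Bob

Derivation:
Tracking the map through each event:
Start: Oscar has the map.
After event 1: Bob has the map.
After event 2: Yara has the map.
After event 3: Zoe has the map.
After event 4: Oscar has the map.
After event 5: Bob has the map.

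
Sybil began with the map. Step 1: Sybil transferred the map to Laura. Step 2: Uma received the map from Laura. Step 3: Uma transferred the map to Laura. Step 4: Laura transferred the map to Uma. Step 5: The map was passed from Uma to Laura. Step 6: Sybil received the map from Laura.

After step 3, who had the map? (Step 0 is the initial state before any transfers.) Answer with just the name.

Answer: Laura

Derivation:
Tracking the map holder through step 3:
After step 0 (start): Sybil
After step 1: Laura
After step 2: Uma
After step 3: Laura

At step 3, the holder is Laura.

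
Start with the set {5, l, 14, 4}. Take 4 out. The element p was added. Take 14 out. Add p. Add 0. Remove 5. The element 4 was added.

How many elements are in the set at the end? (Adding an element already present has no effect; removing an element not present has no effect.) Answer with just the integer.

Tracking the set through each operation:
Start: {14, 4, 5, l}
Event 1 (remove 4): removed. Set: {14, 5, l}
Event 2 (add p): added. Set: {14, 5, l, p}
Event 3 (remove 14): removed. Set: {5, l, p}
Event 4 (add p): already present, no change. Set: {5, l, p}
Event 5 (add 0): added. Set: {0, 5, l, p}
Event 6 (remove 5): removed. Set: {0, l, p}
Event 7 (add 4): added. Set: {0, 4, l, p}

Final set: {0, 4, l, p} (size 4)

Answer: 4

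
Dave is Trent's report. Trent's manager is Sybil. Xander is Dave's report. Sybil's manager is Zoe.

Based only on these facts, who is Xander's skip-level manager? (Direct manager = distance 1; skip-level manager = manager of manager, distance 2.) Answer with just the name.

Reconstructing the manager chain from the given facts:
  Zoe -> Sybil -> Trent -> Dave -> Xander
(each arrow means 'manager of the next')
Positions in the chain (0 = top):
  position of Zoe: 0
  position of Sybil: 1
  position of Trent: 2
  position of Dave: 3
  position of Xander: 4

Xander is at position 4; the skip-level manager is 2 steps up the chain, i.e. position 2: Trent.

Answer: Trent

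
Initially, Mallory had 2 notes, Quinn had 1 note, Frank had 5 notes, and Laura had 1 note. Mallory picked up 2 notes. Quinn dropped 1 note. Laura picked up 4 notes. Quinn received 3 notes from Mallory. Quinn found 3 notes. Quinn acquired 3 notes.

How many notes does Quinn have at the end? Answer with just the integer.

Answer: 9

Derivation:
Tracking counts step by step:
Start: Mallory=2, Quinn=1, Frank=5, Laura=1
Event 1 (Mallory +2): Mallory: 2 -> 4. State: Mallory=4, Quinn=1, Frank=5, Laura=1
Event 2 (Quinn -1): Quinn: 1 -> 0. State: Mallory=4, Quinn=0, Frank=5, Laura=1
Event 3 (Laura +4): Laura: 1 -> 5. State: Mallory=4, Quinn=0, Frank=5, Laura=5
Event 4 (Mallory -> Quinn, 3): Mallory: 4 -> 1, Quinn: 0 -> 3. State: Mallory=1, Quinn=3, Frank=5, Laura=5
Event 5 (Quinn +3): Quinn: 3 -> 6. State: Mallory=1, Quinn=6, Frank=5, Laura=5
Event 6 (Quinn +3): Quinn: 6 -> 9. State: Mallory=1, Quinn=9, Frank=5, Laura=5

Quinn's final count: 9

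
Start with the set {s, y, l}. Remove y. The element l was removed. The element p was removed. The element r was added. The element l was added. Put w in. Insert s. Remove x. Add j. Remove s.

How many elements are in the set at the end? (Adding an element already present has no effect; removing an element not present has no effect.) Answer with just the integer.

Answer: 4

Derivation:
Tracking the set through each operation:
Start: {l, s, y}
Event 1 (remove y): removed. Set: {l, s}
Event 2 (remove l): removed. Set: {s}
Event 3 (remove p): not present, no change. Set: {s}
Event 4 (add r): added. Set: {r, s}
Event 5 (add l): added. Set: {l, r, s}
Event 6 (add w): added. Set: {l, r, s, w}
Event 7 (add s): already present, no change. Set: {l, r, s, w}
Event 8 (remove x): not present, no change. Set: {l, r, s, w}
Event 9 (add j): added. Set: {j, l, r, s, w}
Event 10 (remove s): removed. Set: {j, l, r, w}

Final set: {j, l, r, w} (size 4)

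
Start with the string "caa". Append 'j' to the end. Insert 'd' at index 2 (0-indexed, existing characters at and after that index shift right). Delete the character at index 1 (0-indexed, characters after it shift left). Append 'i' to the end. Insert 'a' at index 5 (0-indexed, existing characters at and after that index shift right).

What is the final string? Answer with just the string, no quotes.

Applying each edit step by step:
Start: "caa"
Op 1 (append 'j'): "caa" -> "caaj"
Op 2 (insert 'd' at idx 2): "caaj" -> "cadaj"
Op 3 (delete idx 1 = 'a'): "cadaj" -> "cdaj"
Op 4 (append 'i'): "cdaj" -> "cdaji"
Op 5 (insert 'a' at idx 5): "cdaji" -> "cdajia"

Answer: cdajia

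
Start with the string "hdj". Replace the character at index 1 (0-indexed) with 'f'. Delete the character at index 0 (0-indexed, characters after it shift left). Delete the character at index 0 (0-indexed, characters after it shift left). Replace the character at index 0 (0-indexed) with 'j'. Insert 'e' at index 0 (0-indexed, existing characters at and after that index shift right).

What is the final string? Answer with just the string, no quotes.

Applying each edit step by step:
Start: "hdj"
Op 1 (replace idx 1: 'd' -> 'f'): "hdj" -> "hfj"
Op 2 (delete idx 0 = 'h'): "hfj" -> "fj"
Op 3 (delete idx 0 = 'f'): "fj" -> "j"
Op 4 (replace idx 0: 'j' -> 'j'): "j" -> "j"
Op 5 (insert 'e' at idx 0): "j" -> "ej"

Answer: ej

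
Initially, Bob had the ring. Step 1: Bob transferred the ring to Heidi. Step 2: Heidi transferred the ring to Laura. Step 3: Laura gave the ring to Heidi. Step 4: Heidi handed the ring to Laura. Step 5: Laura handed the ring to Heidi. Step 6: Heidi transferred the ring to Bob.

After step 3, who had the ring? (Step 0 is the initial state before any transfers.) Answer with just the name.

Tracking the ring holder through step 3:
After step 0 (start): Bob
After step 1: Heidi
After step 2: Laura
After step 3: Heidi

At step 3, the holder is Heidi.

Answer: Heidi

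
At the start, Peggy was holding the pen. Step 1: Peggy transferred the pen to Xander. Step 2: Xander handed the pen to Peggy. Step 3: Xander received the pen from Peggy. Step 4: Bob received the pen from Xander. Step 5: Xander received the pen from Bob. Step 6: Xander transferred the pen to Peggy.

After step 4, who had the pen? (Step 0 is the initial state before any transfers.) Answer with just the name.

Tracking the pen holder through step 4:
After step 0 (start): Peggy
After step 1: Xander
After step 2: Peggy
After step 3: Xander
After step 4: Bob

At step 4, the holder is Bob.

Answer: Bob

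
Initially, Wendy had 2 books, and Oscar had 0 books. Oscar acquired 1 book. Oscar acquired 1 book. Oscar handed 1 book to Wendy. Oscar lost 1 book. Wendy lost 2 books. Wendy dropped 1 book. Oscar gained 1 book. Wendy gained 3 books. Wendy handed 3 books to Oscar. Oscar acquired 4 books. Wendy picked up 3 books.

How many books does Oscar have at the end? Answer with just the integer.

Tracking counts step by step:
Start: Wendy=2, Oscar=0
Event 1 (Oscar +1): Oscar: 0 -> 1. State: Wendy=2, Oscar=1
Event 2 (Oscar +1): Oscar: 1 -> 2. State: Wendy=2, Oscar=2
Event 3 (Oscar -> Wendy, 1): Oscar: 2 -> 1, Wendy: 2 -> 3. State: Wendy=3, Oscar=1
Event 4 (Oscar -1): Oscar: 1 -> 0. State: Wendy=3, Oscar=0
Event 5 (Wendy -2): Wendy: 3 -> 1. State: Wendy=1, Oscar=0
Event 6 (Wendy -1): Wendy: 1 -> 0. State: Wendy=0, Oscar=0
Event 7 (Oscar +1): Oscar: 0 -> 1. State: Wendy=0, Oscar=1
Event 8 (Wendy +3): Wendy: 0 -> 3. State: Wendy=3, Oscar=1
Event 9 (Wendy -> Oscar, 3): Wendy: 3 -> 0, Oscar: 1 -> 4. State: Wendy=0, Oscar=4
Event 10 (Oscar +4): Oscar: 4 -> 8. State: Wendy=0, Oscar=8
Event 11 (Wendy +3): Wendy: 0 -> 3. State: Wendy=3, Oscar=8

Oscar's final count: 8

Answer: 8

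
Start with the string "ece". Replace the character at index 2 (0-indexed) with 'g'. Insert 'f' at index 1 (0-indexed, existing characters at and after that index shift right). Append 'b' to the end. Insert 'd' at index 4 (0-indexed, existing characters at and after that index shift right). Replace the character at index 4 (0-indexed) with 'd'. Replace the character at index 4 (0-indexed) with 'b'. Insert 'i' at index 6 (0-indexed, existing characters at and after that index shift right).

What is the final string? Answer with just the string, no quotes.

Applying each edit step by step:
Start: "ece"
Op 1 (replace idx 2: 'e' -> 'g'): "ece" -> "ecg"
Op 2 (insert 'f' at idx 1): "ecg" -> "efcg"
Op 3 (append 'b'): "efcg" -> "efcgb"
Op 4 (insert 'd' at idx 4): "efcgb" -> "efcgdb"
Op 5 (replace idx 4: 'd' -> 'd'): "efcgdb" -> "efcgdb"
Op 6 (replace idx 4: 'd' -> 'b'): "efcgdb" -> "efcgbb"
Op 7 (insert 'i' at idx 6): "efcgbb" -> "efcgbbi"

Answer: efcgbbi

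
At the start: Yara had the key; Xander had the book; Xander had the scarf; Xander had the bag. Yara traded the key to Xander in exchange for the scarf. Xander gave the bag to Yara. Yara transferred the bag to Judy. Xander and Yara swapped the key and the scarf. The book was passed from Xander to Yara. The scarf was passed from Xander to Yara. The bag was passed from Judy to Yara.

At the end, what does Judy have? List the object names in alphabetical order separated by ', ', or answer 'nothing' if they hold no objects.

Answer: nothing

Derivation:
Tracking all object holders:
Start: key:Yara, book:Xander, scarf:Xander, bag:Xander
Event 1 (swap key<->scarf: now key:Xander, scarf:Yara). State: key:Xander, book:Xander, scarf:Yara, bag:Xander
Event 2 (give bag: Xander -> Yara). State: key:Xander, book:Xander, scarf:Yara, bag:Yara
Event 3 (give bag: Yara -> Judy). State: key:Xander, book:Xander, scarf:Yara, bag:Judy
Event 4 (swap key<->scarf: now key:Yara, scarf:Xander). State: key:Yara, book:Xander, scarf:Xander, bag:Judy
Event 5 (give book: Xander -> Yara). State: key:Yara, book:Yara, scarf:Xander, bag:Judy
Event 6 (give scarf: Xander -> Yara). State: key:Yara, book:Yara, scarf:Yara, bag:Judy
Event 7 (give bag: Judy -> Yara). State: key:Yara, book:Yara, scarf:Yara, bag:Yara

Final state: key:Yara, book:Yara, scarf:Yara, bag:Yara
Judy holds: (nothing).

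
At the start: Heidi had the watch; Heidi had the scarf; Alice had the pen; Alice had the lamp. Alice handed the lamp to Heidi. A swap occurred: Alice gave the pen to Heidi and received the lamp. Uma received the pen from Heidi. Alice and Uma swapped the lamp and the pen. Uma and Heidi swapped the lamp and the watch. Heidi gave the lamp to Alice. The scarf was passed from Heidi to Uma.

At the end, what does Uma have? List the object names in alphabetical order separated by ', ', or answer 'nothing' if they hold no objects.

Tracking all object holders:
Start: watch:Heidi, scarf:Heidi, pen:Alice, lamp:Alice
Event 1 (give lamp: Alice -> Heidi). State: watch:Heidi, scarf:Heidi, pen:Alice, lamp:Heidi
Event 2 (swap pen<->lamp: now pen:Heidi, lamp:Alice). State: watch:Heidi, scarf:Heidi, pen:Heidi, lamp:Alice
Event 3 (give pen: Heidi -> Uma). State: watch:Heidi, scarf:Heidi, pen:Uma, lamp:Alice
Event 4 (swap lamp<->pen: now lamp:Uma, pen:Alice). State: watch:Heidi, scarf:Heidi, pen:Alice, lamp:Uma
Event 5 (swap lamp<->watch: now lamp:Heidi, watch:Uma). State: watch:Uma, scarf:Heidi, pen:Alice, lamp:Heidi
Event 6 (give lamp: Heidi -> Alice). State: watch:Uma, scarf:Heidi, pen:Alice, lamp:Alice
Event 7 (give scarf: Heidi -> Uma). State: watch:Uma, scarf:Uma, pen:Alice, lamp:Alice

Final state: watch:Uma, scarf:Uma, pen:Alice, lamp:Alice
Uma holds: scarf, watch.

Answer: scarf, watch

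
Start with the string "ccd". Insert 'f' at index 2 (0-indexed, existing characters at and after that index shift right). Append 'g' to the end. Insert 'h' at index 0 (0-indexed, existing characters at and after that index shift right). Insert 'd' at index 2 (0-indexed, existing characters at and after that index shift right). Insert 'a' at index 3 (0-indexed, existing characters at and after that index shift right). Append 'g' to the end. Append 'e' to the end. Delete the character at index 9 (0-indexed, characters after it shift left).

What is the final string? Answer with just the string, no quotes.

Applying each edit step by step:
Start: "ccd"
Op 1 (insert 'f' at idx 2): "ccd" -> "ccfd"
Op 2 (append 'g'): "ccfd" -> "ccfdg"
Op 3 (insert 'h' at idx 0): "ccfdg" -> "hccfdg"
Op 4 (insert 'd' at idx 2): "hccfdg" -> "hcdcfdg"
Op 5 (insert 'a' at idx 3): "hcdcfdg" -> "hcdacfdg"
Op 6 (append 'g'): "hcdacfdg" -> "hcdacfdgg"
Op 7 (append 'e'): "hcdacfdgg" -> "hcdacfdgge"
Op 8 (delete idx 9 = 'e'): "hcdacfdgge" -> "hcdacfdgg"

Answer: hcdacfdgg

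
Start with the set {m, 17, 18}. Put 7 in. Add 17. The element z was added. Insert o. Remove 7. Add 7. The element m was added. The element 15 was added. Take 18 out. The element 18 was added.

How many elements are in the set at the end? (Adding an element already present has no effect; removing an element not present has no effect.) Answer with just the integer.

Tracking the set through each operation:
Start: {17, 18, m}
Event 1 (add 7): added. Set: {17, 18, 7, m}
Event 2 (add 17): already present, no change. Set: {17, 18, 7, m}
Event 3 (add z): added. Set: {17, 18, 7, m, z}
Event 4 (add o): added. Set: {17, 18, 7, m, o, z}
Event 5 (remove 7): removed. Set: {17, 18, m, o, z}
Event 6 (add 7): added. Set: {17, 18, 7, m, o, z}
Event 7 (add m): already present, no change. Set: {17, 18, 7, m, o, z}
Event 8 (add 15): added. Set: {15, 17, 18, 7, m, o, z}
Event 9 (remove 18): removed. Set: {15, 17, 7, m, o, z}
Event 10 (add 18): added. Set: {15, 17, 18, 7, m, o, z}

Final set: {15, 17, 18, 7, m, o, z} (size 7)

Answer: 7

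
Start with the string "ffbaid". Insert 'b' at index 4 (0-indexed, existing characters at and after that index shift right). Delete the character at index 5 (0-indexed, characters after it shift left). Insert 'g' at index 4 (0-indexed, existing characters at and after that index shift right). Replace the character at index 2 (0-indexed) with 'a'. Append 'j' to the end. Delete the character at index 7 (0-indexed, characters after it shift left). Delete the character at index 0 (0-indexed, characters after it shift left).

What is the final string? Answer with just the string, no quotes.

Answer: faagbd

Derivation:
Applying each edit step by step:
Start: "ffbaid"
Op 1 (insert 'b' at idx 4): "ffbaid" -> "ffbabid"
Op 2 (delete idx 5 = 'i'): "ffbabid" -> "ffbabd"
Op 3 (insert 'g' at idx 4): "ffbabd" -> "ffbagbd"
Op 4 (replace idx 2: 'b' -> 'a'): "ffbagbd" -> "ffaagbd"
Op 5 (append 'j'): "ffaagbd" -> "ffaagbdj"
Op 6 (delete idx 7 = 'j'): "ffaagbdj" -> "ffaagbd"
Op 7 (delete idx 0 = 'f'): "ffaagbd" -> "faagbd"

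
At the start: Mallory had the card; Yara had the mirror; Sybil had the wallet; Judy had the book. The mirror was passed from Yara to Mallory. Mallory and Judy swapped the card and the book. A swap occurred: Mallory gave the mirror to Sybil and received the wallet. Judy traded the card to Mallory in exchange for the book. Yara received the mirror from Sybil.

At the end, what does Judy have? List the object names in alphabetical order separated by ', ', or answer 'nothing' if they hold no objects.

Tracking all object holders:
Start: card:Mallory, mirror:Yara, wallet:Sybil, book:Judy
Event 1 (give mirror: Yara -> Mallory). State: card:Mallory, mirror:Mallory, wallet:Sybil, book:Judy
Event 2 (swap card<->book: now card:Judy, book:Mallory). State: card:Judy, mirror:Mallory, wallet:Sybil, book:Mallory
Event 3 (swap mirror<->wallet: now mirror:Sybil, wallet:Mallory). State: card:Judy, mirror:Sybil, wallet:Mallory, book:Mallory
Event 4 (swap card<->book: now card:Mallory, book:Judy). State: card:Mallory, mirror:Sybil, wallet:Mallory, book:Judy
Event 5 (give mirror: Sybil -> Yara). State: card:Mallory, mirror:Yara, wallet:Mallory, book:Judy

Final state: card:Mallory, mirror:Yara, wallet:Mallory, book:Judy
Judy holds: book.

Answer: book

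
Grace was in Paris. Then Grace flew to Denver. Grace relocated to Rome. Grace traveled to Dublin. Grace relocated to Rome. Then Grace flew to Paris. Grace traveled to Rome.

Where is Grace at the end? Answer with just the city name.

Answer: Rome

Derivation:
Tracking Grace's location:
Start: Grace is in Paris.
After move 1: Paris -> Denver. Grace is in Denver.
After move 2: Denver -> Rome. Grace is in Rome.
After move 3: Rome -> Dublin. Grace is in Dublin.
After move 4: Dublin -> Rome. Grace is in Rome.
After move 5: Rome -> Paris. Grace is in Paris.
After move 6: Paris -> Rome. Grace is in Rome.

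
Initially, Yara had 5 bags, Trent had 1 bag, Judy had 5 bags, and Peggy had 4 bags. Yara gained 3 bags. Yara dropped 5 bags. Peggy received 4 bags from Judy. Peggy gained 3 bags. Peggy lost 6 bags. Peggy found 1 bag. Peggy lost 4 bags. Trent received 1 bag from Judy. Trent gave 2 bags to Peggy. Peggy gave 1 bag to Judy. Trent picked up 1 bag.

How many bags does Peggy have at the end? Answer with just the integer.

Answer: 3

Derivation:
Tracking counts step by step:
Start: Yara=5, Trent=1, Judy=5, Peggy=4
Event 1 (Yara +3): Yara: 5 -> 8. State: Yara=8, Trent=1, Judy=5, Peggy=4
Event 2 (Yara -5): Yara: 8 -> 3. State: Yara=3, Trent=1, Judy=5, Peggy=4
Event 3 (Judy -> Peggy, 4): Judy: 5 -> 1, Peggy: 4 -> 8. State: Yara=3, Trent=1, Judy=1, Peggy=8
Event 4 (Peggy +3): Peggy: 8 -> 11. State: Yara=3, Trent=1, Judy=1, Peggy=11
Event 5 (Peggy -6): Peggy: 11 -> 5. State: Yara=3, Trent=1, Judy=1, Peggy=5
Event 6 (Peggy +1): Peggy: 5 -> 6. State: Yara=3, Trent=1, Judy=1, Peggy=6
Event 7 (Peggy -4): Peggy: 6 -> 2. State: Yara=3, Trent=1, Judy=1, Peggy=2
Event 8 (Judy -> Trent, 1): Judy: 1 -> 0, Trent: 1 -> 2. State: Yara=3, Trent=2, Judy=0, Peggy=2
Event 9 (Trent -> Peggy, 2): Trent: 2 -> 0, Peggy: 2 -> 4. State: Yara=3, Trent=0, Judy=0, Peggy=4
Event 10 (Peggy -> Judy, 1): Peggy: 4 -> 3, Judy: 0 -> 1. State: Yara=3, Trent=0, Judy=1, Peggy=3
Event 11 (Trent +1): Trent: 0 -> 1. State: Yara=3, Trent=1, Judy=1, Peggy=3

Peggy's final count: 3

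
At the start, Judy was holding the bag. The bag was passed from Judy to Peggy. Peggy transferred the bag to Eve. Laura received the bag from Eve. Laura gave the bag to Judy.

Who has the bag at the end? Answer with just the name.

Tracking the bag through each event:
Start: Judy has the bag.
After event 1: Peggy has the bag.
After event 2: Eve has the bag.
After event 3: Laura has the bag.
After event 4: Judy has the bag.

Answer: Judy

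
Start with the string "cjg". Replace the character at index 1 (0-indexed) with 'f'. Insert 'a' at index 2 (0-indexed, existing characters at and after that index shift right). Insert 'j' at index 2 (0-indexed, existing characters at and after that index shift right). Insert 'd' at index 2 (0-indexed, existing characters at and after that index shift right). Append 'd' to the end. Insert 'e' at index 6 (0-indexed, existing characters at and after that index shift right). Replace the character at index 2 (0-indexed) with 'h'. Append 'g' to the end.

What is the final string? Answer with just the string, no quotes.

Answer: cfhjagedg

Derivation:
Applying each edit step by step:
Start: "cjg"
Op 1 (replace idx 1: 'j' -> 'f'): "cjg" -> "cfg"
Op 2 (insert 'a' at idx 2): "cfg" -> "cfag"
Op 3 (insert 'j' at idx 2): "cfag" -> "cfjag"
Op 4 (insert 'd' at idx 2): "cfjag" -> "cfdjag"
Op 5 (append 'd'): "cfdjag" -> "cfdjagd"
Op 6 (insert 'e' at idx 6): "cfdjagd" -> "cfdjaged"
Op 7 (replace idx 2: 'd' -> 'h'): "cfdjaged" -> "cfhjaged"
Op 8 (append 'g'): "cfhjaged" -> "cfhjagedg"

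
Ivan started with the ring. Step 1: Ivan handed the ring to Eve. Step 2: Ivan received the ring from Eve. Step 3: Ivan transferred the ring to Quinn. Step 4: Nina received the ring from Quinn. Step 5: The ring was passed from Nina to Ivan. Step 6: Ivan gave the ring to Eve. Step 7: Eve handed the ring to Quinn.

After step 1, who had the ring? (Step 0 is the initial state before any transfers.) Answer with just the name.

Answer: Eve

Derivation:
Tracking the ring holder through step 1:
After step 0 (start): Ivan
After step 1: Eve

At step 1, the holder is Eve.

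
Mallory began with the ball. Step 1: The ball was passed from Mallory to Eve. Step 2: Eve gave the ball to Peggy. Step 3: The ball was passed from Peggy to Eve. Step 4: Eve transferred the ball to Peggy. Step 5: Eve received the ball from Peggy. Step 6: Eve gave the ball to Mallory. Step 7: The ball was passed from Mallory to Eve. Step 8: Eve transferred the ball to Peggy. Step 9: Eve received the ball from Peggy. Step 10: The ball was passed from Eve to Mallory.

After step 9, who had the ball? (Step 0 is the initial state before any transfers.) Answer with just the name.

Answer: Eve

Derivation:
Tracking the ball holder through step 9:
After step 0 (start): Mallory
After step 1: Eve
After step 2: Peggy
After step 3: Eve
After step 4: Peggy
After step 5: Eve
After step 6: Mallory
After step 7: Eve
After step 8: Peggy
After step 9: Eve

At step 9, the holder is Eve.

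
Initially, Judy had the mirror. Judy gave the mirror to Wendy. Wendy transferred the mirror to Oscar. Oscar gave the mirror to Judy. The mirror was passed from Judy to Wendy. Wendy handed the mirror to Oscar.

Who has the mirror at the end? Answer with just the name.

Tracking the mirror through each event:
Start: Judy has the mirror.
After event 1: Wendy has the mirror.
After event 2: Oscar has the mirror.
After event 3: Judy has the mirror.
After event 4: Wendy has the mirror.
After event 5: Oscar has the mirror.

Answer: Oscar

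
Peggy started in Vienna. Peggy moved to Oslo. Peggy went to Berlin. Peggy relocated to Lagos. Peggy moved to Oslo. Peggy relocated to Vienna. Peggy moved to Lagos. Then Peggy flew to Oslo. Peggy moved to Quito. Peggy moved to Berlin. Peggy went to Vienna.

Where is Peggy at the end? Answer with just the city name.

Tracking Peggy's location:
Start: Peggy is in Vienna.
After move 1: Vienna -> Oslo. Peggy is in Oslo.
After move 2: Oslo -> Berlin. Peggy is in Berlin.
After move 3: Berlin -> Lagos. Peggy is in Lagos.
After move 4: Lagos -> Oslo. Peggy is in Oslo.
After move 5: Oslo -> Vienna. Peggy is in Vienna.
After move 6: Vienna -> Lagos. Peggy is in Lagos.
After move 7: Lagos -> Oslo. Peggy is in Oslo.
After move 8: Oslo -> Quito. Peggy is in Quito.
After move 9: Quito -> Berlin. Peggy is in Berlin.
After move 10: Berlin -> Vienna. Peggy is in Vienna.

Answer: Vienna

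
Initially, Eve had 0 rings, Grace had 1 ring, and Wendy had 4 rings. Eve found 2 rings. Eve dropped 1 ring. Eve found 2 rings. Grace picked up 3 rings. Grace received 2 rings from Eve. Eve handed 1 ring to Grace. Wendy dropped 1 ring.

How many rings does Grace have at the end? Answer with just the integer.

Tracking counts step by step:
Start: Eve=0, Grace=1, Wendy=4
Event 1 (Eve +2): Eve: 0 -> 2. State: Eve=2, Grace=1, Wendy=4
Event 2 (Eve -1): Eve: 2 -> 1. State: Eve=1, Grace=1, Wendy=4
Event 3 (Eve +2): Eve: 1 -> 3. State: Eve=3, Grace=1, Wendy=4
Event 4 (Grace +3): Grace: 1 -> 4. State: Eve=3, Grace=4, Wendy=4
Event 5 (Eve -> Grace, 2): Eve: 3 -> 1, Grace: 4 -> 6. State: Eve=1, Grace=6, Wendy=4
Event 6 (Eve -> Grace, 1): Eve: 1 -> 0, Grace: 6 -> 7. State: Eve=0, Grace=7, Wendy=4
Event 7 (Wendy -1): Wendy: 4 -> 3. State: Eve=0, Grace=7, Wendy=3

Grace's final count: 7

Answer: 7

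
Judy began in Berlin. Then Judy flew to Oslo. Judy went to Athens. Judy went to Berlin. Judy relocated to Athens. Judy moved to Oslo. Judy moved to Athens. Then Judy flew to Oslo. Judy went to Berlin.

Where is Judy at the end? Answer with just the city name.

Tracking Judy's location:
Start: Judy is in Berlin.
After move 1: Berlin -> Oslo. Judy is in Oslo.
After move 2: Oslo -> Athens. Judy is in Athens.
After move 3: Athens -> Berlin. Judy is in Berlin.
After move 4: Berlin -> Athens. Judy is in Athens.
After move 5: Athens -> Oslo. Judy is in Oslo.
After move 6: Oslo -> Athens. Judy is in Athens.
After move 7: Athens -> Oslo. Judy is in Oslo.
After move 8: Oslo -> Berlin. Judy is in Berlin.

Answer: Berlin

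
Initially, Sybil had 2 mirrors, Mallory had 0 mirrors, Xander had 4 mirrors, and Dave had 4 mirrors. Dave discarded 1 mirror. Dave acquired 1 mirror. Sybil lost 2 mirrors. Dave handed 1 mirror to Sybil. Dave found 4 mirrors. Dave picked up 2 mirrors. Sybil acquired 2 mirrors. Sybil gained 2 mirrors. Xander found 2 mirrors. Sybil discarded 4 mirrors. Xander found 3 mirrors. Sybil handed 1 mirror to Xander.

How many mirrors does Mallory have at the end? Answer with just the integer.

Tracking counts step by step:
Start: Sybil=2, Mallory=0, Xander=4, Dave=4
Event 1 (Dave -1): Dave: 4 -> 3. State: Sybil=2, Mallory=0, Xander=4, Dave=3
Event 2 (Dave +1): Dave: 3 -> 4. State: Sybil=2, Mallory=0, Xander=4, Dave=4
Event 3 (Sybil -2): Sybil: 2 -> 0. State: Sybil=0, Mallory=0, Xander=4, Dave=4
Event 4 (Dave -> Sybil, 1): Dave: 4 -> 3, Sybil: 0 -> 1. State: Sybil=1, Mallory=0, Xander=4, Dave=3
Event 5 (Dave +4): Dave: 3 -> 7. State: Sybil=1, Mallory=0, Xander=4, Dave=7
Event 6 (Dave +2): Dave: 7 -> 9. State: Sybil=1, Mallory=0, Xander=4, Dave=9
Event 7 (Sybil +2): Sybil: 1 -> 3. State: Sybil=3, Mallory=0, Xander=4, Dave=9
Event 8 (Sybil +2): Sybil: 3 -> 5. State: Sybil=5, Mallory=0, Xander=4, Dave=9
Event 9 (Xander +2): Xander: 4 -> 6. State: Sybil=5, Mallory=0, Xander=6, Dave=9
Event 10 (Sybil -4): Sybil: 5 -> 1. State: Sybil=1, Mallory=0, Xander=6, Dave=9
Event 11 (Xander +3): Xander: 6 -> 9. State: Sybil=1, Mallory=0, Xander=9, Dave=9
Event 12 (Sybil -> Xander, 1): Sybil: 1 -> 0, Xander: 9 -> 10. State: Sybil=0, Mallory=0, Xander=10, Dave=9

Mallory's final count: 0

Answer: 0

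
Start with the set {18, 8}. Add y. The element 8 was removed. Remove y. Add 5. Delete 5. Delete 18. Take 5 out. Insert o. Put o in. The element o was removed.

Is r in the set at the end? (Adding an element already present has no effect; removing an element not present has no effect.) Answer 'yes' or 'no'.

Answer: no

Derivation:
Tracking the set through each operation:
Start: {18, 8}
Event 1 (add y): added. Set: {18, 8, y}
Event 2 (remove 8): removed. Set: {18, y}
Event 3 (remove y): removed. Set: {18}
Event 4 (add 5): added. Set: {18, 5}
Event 5 (remove 5): removed. Set: {18}
Event 6 (remove 18): removed. Set: {}
Event 7 (remove 5): not present, no change. Set: {}
Event 8 (add o): added. Set: {o}
Event 9 (add o): already present, no change. Set: {o}
Event 10 (remove o): removed. Set: {}

Final set: {} (size 0)
r is NOT in the final set.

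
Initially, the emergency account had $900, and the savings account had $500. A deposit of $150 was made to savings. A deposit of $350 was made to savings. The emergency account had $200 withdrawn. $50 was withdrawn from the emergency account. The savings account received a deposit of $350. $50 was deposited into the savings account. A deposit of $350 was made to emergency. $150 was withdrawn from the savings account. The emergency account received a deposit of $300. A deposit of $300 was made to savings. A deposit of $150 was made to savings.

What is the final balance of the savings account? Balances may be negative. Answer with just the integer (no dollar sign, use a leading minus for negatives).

Tracking account balances step by step:
Start: emergency=900, savings=500
Event 1 (deposit 150 to savings): savings: 500 + 150 = 650. Balances: emergency=900, savings=650
Event 2 (deposit 350 to savings): savings: 650 + 350 = 1000. Balances: emergency=900, savings=1000
Event 3 (withdraw 200 from emergency): emergency: 900 - 200 = 700. Balances: emergency=700, savings=1000
Event 4 (withdraw 50 from emergency): emergency: 700 - 50 = 650. Balances: emergency=650, savings=1000
Event 5 (deposit 350 to savings): savings: 1000 + 350 = 1350. Balances: emergency=650, savings=1350
Event 6 (deposit 50 to savings): savings: 1350 + 50 = 1400. Balances: emergency=650, savings=1400
Event 7 (deposit 350 to emergency): emergency: 650 + 350 = 1000. Balances: emergency=1000, savings=1400
Event 8 (withdraw 150 from savings): savings: 1400 - 150 = 1250. Balances: emergency=1000, savings=1250
Event 9 (deposit 300 to emergency): emergency: 1000 + 300 = 1300. Balances: emergency=1300, savings=1250
Event 10 (deposit 300 to savings): savings: 1250 + 300 = 1550. Balances: emergency=1300, savings=1550
Event 11 (deposit 150 to savings): savings: 1550 + 150 = 1700. Balances: emergency=1300, savings=1700

Final balance of savings: 1700

Answer: 1700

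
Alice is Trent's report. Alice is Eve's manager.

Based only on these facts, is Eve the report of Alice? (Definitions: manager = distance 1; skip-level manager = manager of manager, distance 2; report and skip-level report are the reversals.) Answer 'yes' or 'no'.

Answer: yes

Derivation:
Reconstructing the manager chain from the given facts:
  Trent -> Alice -> Eve
(each arrow means 'manager of the next')
Positions in the chain (0 = top):
  position of Trent: 0
  position of Alice: 1
  position of Eve: 2

Eve is at position 2, Alice is at position 1; signed distance (j - i) = -1.
'report' requires j - i = -1. Actual distance is -1, so the relation HOLDS.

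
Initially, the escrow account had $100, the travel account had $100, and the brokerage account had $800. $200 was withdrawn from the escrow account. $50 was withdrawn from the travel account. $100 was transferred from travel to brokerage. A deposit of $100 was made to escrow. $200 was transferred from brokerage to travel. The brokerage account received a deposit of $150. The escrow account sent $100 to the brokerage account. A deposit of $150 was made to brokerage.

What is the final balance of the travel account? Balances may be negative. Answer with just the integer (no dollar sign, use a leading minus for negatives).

Tracking account balances step by step:
Start: escrow=100, travel=100, brokerage=800
Event 1 (withdraw 200 from escrow): escrow: 100 - 200 = -100. Balances: escrow=-100, travel=100, brokerage=800
Event 2 (withdraw 50 from travel): travel: 100 - 50 = 50. Balances: escrow=-100, travel=50, brokerage=800
Event 3 (transfer 100 travel -> brokerage): travel: 50 - 100 = -50, brokerage: 800 + 100 = 900. Balances: escrow=-100, travel=-50, brokerage=900
Event 4 (deposit 100 to escrow): escrow: -100 + 100 = 0. Balances: escrow=0, travel=-50, brokerage=900
Event 5 (transfer 200 brokerage -> travel): brokerage: 900 - 200 = 700, travel: -50 + 200 = 150. Balances: escrow=0, travel=150, brokerage=700
Event 6 (deposit 150 to brokerage): brokerage: 700 + 150 = 850. Balances: escrow=0, travel=150, brokerage=850
Event 7 (transfer 100 escrow -> brokerage): escrow: 0 - 100 = -100, brokerage: 850 + 100 = 950. Balances: escrow=-100, travel=150, brokerage=950
Event 8 (deposit 150 to brokerage): brokerage: 950 + 150 = 1100. Balances: escrow=-100, travel=150, brokerage=1100

Final balance of travel: 150

Answer: 150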